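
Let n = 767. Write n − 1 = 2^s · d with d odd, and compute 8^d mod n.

642

767 − 1 = 766 = 2^1 · 383, so d = 383.
8^1 ≡ 8 (mod 767)
8^2 ≡ 8^2 = 64 ≡ 64 (mod 767)
8^4 ≡ 64^2 = 4096 ≡ 261 (mod 767)
8^8 ≡ 261^2 = 68121 ≡ 625 (mod 767)
8^16 ≡ 625^2 = 390625 ≡ 222 (mod 767)
8^32 ≡ 222^2 = 49284 ≡ 196 (mod 767)
8^64 ≡ 196^2 = 38416 ≡ 66 (mod 767)
8^128 ≡ 66^2 = 4356 ≡ 521 (mod 767)
8^256 ≡ 521^2 = 271441 ≡ 690 (mod 767)
383 = 256 + 64 + 32 + 16 + 8 + 4 + 2 + 1 in binary powers of 2.
So 8^383 ≡ 690 · 66 · 196 · 222 · 625 · 261 · 64 · 8 ≡ 642 (mod 767).
Squaring chain: 642; never reaches −1, so base 8 is a Miller–Rabin witness that 767 is composite.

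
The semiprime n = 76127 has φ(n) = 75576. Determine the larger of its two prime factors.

φ(n) = (p−1)(q−1) = n − (p+q) + 1, so p + q = 76127 − 75576 + 1 = 552.
p and q are the roots of t² − 552t + 76127 = 0.
Discriminant: 552² − 4·76127 = 304704 − 304508 = 196; √196 = 14.
q = (552 − 14)/2 = 269, p = (552 + 14)/2 = 283.
Check: 269 · 283 = 76127.

283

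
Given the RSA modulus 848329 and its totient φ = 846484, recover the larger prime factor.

983

φ(n) = (p−1)(q−1) = n − (p+q) + 1, so p + q = 848329 − 846484 + 1 = 1846.
p and q are the roots of t² − 1846t + 848329 = 0.
Discriminant: 1846² − 4·848329 = 3407716 − 3393316 = 14400; √14400 = 120.
q = (1846 − 120)/2 = 863, p = (1846 + 120)/2 = 983.
Check: 863 · 983 = 848329.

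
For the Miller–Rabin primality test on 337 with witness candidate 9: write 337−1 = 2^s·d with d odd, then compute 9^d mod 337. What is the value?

337 − 1 = 336 = 2^4 · 21, so d = 21.
9^1 ≡ 9 (mod 337)
9^2 ≡ 9^2 = 81 ≡ 81 (mod 337)
9^4 ≡ 81^2 = 6561 ≡ 158 (mod 337)
9^8 ≡ 158^2 = 24964 ≡ 26 (mod 337)
9^16 ≡ 26^2 = 676 ≡ 2 (mod 337)
21 = 16 + 4 + 1 in binary powers of 2.
So 9^21 ≡ 2 · 158 · 9 ≡ 148 (mod 337).
Squaring chain: 148 → 336 → 1 → 1; reaches −1, so base 9 does not prove 337 composite.

148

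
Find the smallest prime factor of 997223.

29

997223 is odd.
Digit sum 32, not divisible by 3.
Ends in 3: not divisible by 5.
7: 997223 = 7·142460 + 3
11: 997223 = 11·90656 + 7
13: 997223 = 13·76709 + 6
17: 997223 = 17·58660 + 3
19: 997223 = 19·52485 + 8
23: 997223 = 23·43357 + 12
29: 997223 = 29·34387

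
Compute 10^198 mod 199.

1

10^1 ≡ 10 (mod 199)
10^2 ≡ 10^2 = 100 ≡ 100 (mod 199)
10^4 ≡ 100^2 = 10000 ≡ 50 (mod 199)
10^8 ≡ 50^2 = 2500 ≡ 112 (mod 199)
10^16 ≡ 112^2 = 12544 ≡ 7 (mod 199)
10^32 ≡ 7^2 = 49 ≡ 49 (mod 199)
10^64 ≡ 49^2 = 2401 ≡ 13 (mod 199)
10^128 ≡ 13^2 = 169 ≡ 169 (mod 199)
198 = 128 + 64 + 4 + 2 in binary powers of 2.
So 10^198 ≡ 169 · 13 · 50 · 100 ≡ 1 (mod 199).
Since the result is 1, base 10 gives no evidence that 199 is composite.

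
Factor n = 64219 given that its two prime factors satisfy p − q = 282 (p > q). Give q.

149

Since p = q + 282, we have 64219 = q(q + 282), so q² + 282q − 64219 = 0.
Discriminant: 282² + 4·64219 = 79524 + 256876 = 336400; √336400 = 580.
q = (−282 + 580)/2 = 149, and p = q + 282 = 431.
Check: 149 · 431 = 64219.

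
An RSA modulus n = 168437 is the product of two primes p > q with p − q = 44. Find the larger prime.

433

Since p = q + 44, we have 168437 = q(q + 44), so q² + 44q − 168437 = 0.
Discriminant: 44² + 4·168437 = 1936 + 673748 = 675684; √675684 = 822.
q = (−44 + 822)/2 = 389, and p = q + 44 = 433.
Check: 389 · 433 = 168437.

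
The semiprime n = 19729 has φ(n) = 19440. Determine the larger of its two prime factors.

181

φ(n) = (p−1)(q−1) = n − (p+q) + 1, so p + q = 19729 − 19440 + 1 = 290.
p and q are the roots of t² − 290t + 19729 = 0.
Discriminant: 290² − 4·19729 = 84100 − 78916 = 5184; √5184 = 72.
q = (290 − 72)/2 = 109, p = (290 + 72)/2 = 181.
Check: 109 · 181 = 19729.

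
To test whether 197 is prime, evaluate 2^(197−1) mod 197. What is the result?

2^1 ≡ 2 (mod 197)
2^2 ≡ 2^2 = 4 ≡ 4 (mod 197)
2^4 ≡ 4^2 = 16 ≡ 16 (mod 197)
2^8 ≡ 16^2 = 256 ≡ 59 (mod 197)
2^16 ≡ 59^2 = 3481 ≡ 132 (mod 197)
2^32 ≡ 132^2 = 17424 ≡ 88 (mod 197)
2^64 ≡ 88^2 = 7744 ≡ 61 (mod 197)
2^128 ≡ 61^2 = 3721 ≡ 175 (mod 197)
196 = 128 + 64 + 4 in binary powers of 2.
So 2^196 ≡ 175 · 61 · 16 ≡ 1 (mod 197).
Since the result is 1, base 2 gives no evidence that 197 is composite.

1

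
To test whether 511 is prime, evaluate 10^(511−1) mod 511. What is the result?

484

10^1 ≡ 10 (mod 511)
10^2 ≡ 10^2 = 100 ≡ 100 (mod 511)
10^4 ≡ 100^2 = 10000 ≡ 291 (mod 511)
10^8 ≡ 291^2 = 84681 ≡ 366 (mod 511)
10^16 ≡ 366^2 = 133956 ≡ 74 (mod 511)
10^32 ≡ 74^2 = 5476 ≡ 366 (mod 511)
10^64 ≡ 366^2 = 133956 ≡ 74 (mod 511)
10^128 ≡ 74^2 = 5476 ≡ 366 (mod 511)
10^256 ≡ 366^2 = 133956 ≡ 74 (mod 511)
510 = 256 + 128 + 64 + 32 + 16 + 8 + 4 + 2 in binary powers of 2.
So 10^510 ≡ 74 · 366 · 74 · 366 · 74 · 366 · 291 · 100 ≡ 484 (mod 511).
Since 484 ≠ 1, base 10 is a Fermat witness: 511 is composite.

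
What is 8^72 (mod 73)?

1

8^1 ≡ 8 (mod 73)
8^2 ≡ 8^2 = 64 ≡ 64 (mod 73)
8^4 ≡ 64^2 = 4096 ≡ 8 (mod 73)
8^8 ≡ 8^2 = 64 ≡ 64 (mod 73)
8^16 ≡ 64^2 = 4096 ≡ 8 (mod 73)
8^32 ≡ 8^2 = 64 ≡ 64 (mod 73)
8^64 ≡ 64^2 = 4096 ≡ 8 (mod 73)
72 = 64 + 8 in binary powers of 2.
So 8^72 ≡ 8 · 64 ≡ 1 (mod 73).
Since the result is 1, base 8 gives no evidence that 73 is composite.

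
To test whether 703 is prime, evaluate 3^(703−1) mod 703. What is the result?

1

3^1 ≡ 3 (mod 703)
3^2 ≡ 3^2 = 9 ≡ 9 (mod 703)
3^4 ≡ 9^2 = 81 ≡ 81 (mod 703)
3^8 ≡ 81^2 = 6561 ≡ 234 (mod 703)
3^16 ≡ 234^2 = 54756 ≡ 625 (mod 703)
3^32 ≡ 625^2 = 390625 ≡ 460 (mod 703)
3^64 ≡ 460^2 = 211600 ≡ 700 (mod 703)
3^128 ≡ 700^2 = 490000 ≡ 9 (mod 703)
3^256 ≡ 9^2 = 81 ≡ 81 (mod 703)
3^512 ≡ 81^2 = 6561 ≡ 234 (mod 703)
702 = 512 + 128 + 32 + 16 + 8 + 4 + 2 in binary powers of 2.
So 3^702 ≡ 234 · 9 · 460 · 625 · 234 · 81 · 9 ≡ 1 (mod 703).
Since the result is 1, base 3 gives no evidence that 703 is composite.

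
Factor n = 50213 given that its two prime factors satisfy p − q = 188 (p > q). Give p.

Since p = q + 188, we have 50213 = q(q + 188), so q² + 188q − 50213 = 0.
Discriminant: 188² + 4·50213 = 35344 + 200852 = 236196; √236196 = 486.
q = (−188 + 486)/2 = 149, and p = q + 188 = 337.
Check: 149 · 337 = 50213.

337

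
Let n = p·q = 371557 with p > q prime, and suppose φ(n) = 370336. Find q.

φ(n) = (p−1)(q−1) = n − (p+q) + 1, so p + q = 371557 − 370336 + 1 = 1222.
p and q are the roots of t² − 1222t + 371557 = 0.
Discriminant: 1222² − 4·371557 = 1493284 − 1486228 = 7056; √7056 = 84.
q = (1222 − 84)/2 = 569, p = (1222 + 84)/2 = 653.
Check: 569 · 653 = 371557.

569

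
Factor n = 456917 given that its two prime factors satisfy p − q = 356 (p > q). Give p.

Since p = q + 356, we have 456917 = q(q + 356), so q² + 356q − 456917 = 0.
Discriminant: 356² + 4·456917 = 126736 + 1827668 = 1954404; √1954404 = 1398.
q = (−356 + 1398)/2 = 521, and p = q + 356 = 877.
Check: 521 · 877 = 456917.

877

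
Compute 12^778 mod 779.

121

12^1 ≡ 12 (mod 779)
12^2 ≡ 12^2 = 144 ≡ 144 (mod 779)
12^4 ≡ 144^2 = 20736 ≡ 482 (mod 779)
12^8 ≡ 482^2 = 232324 ≡ 182 (mod 779)
12^16 ≡ 182^2 = 33124 ≡ 406 (mod 779)
12^32 ≡ 406^2 = 164836 ≡ 467 (mod 779)
12^64 ≡ 467^2 = 218089 ≡ 748 (mod 779)
12^128 ≡ 748^2 = 559504 ≡ 182 (mod 779)
12^256 ≡ 182^2 = 33124 ≡ 406 (mod 779)
12^512 ≡ 406^2 = 164836 ≡ 467 (mod 779)
778 = 512 + 256 + 8 + 2 in binary powers of 2.
So 12^778 ≡ 467 · 406 · 182 · 144 ≡ 121 (mod 779).
Since 121 ≠ 1, base 12 is a Fermat witness: 779 is composite.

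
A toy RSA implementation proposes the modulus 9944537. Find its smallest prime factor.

9944537 is odd.
Digit sum 41, not divisible by 3.
Ends in 7: not divisible by 5.
7: 9944537 = 7·1420648 + 1
11: 9944537 = 11·904048 + 9
13: 9944537 = 13·764964 + 5
17: 9944537 = 17·584972 + 13
19: 9944537 = 19·523396 + 13
23: 9944537 = 23·432371 + 4
29: 9944537 = 29·342915 + 2
31: 9944537 = 31·320791 + 16
37: 9944537 = 37·268771 + 10
41: 9944537 = 41·242549 + 28
43: 9944537 = 43·231268 + 13
47: 9944537 = 47·211585 + 42
53: 9944537 = 53·187632 + 41
59: 9944537 = 59·168551 + 28
61: 9944537 = 61·163025 + 12
67: 9944537 = 67·148425 + 62
71: 9944537 = 71·140063 + 64
73: 9944537 = 73·136226 + 39
79: 9944537 = 79·125880 + 17
83: 9944537 = 83·119813 + 58
89: 9944537 = 89·111736 + 33
97: 9944537 = 97·102521

97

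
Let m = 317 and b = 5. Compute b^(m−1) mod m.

5^1 ≡ 5 (mod 317)
5^2 ≡ 5^2 = 25 ≡ 25 (mod 317)
5^4 ≡ 25^2 = 625 ≡ 308 (mod 317)
5^8 ≡ 308^2 = 94864 ≡ 81 (mod 317)
5^16 ≡ 81^2 = 6561 ≡ 221 (mod 317)
5^32 ≡ 221^2 = 48841 ≡ 23 (mod 317)
5^64 ≡ 23^2 = 529 ≡ 212 (mod 317)
5^128 ≡ 212^2 = 44944 ≡ 247 (mod 317)
5^256 ≡ 247^2 = 61009 ≡ 145 (mod 317)
316 = 256 + 32 + 16 + 8 + 4 in binary powers of 2.
So 5^316 ≡ 145 · 23 · 221 · 81 · 308 ≡ 1 (mod 317).
Since the result is 1, base 5 gives no evidence that 317 is composite.

1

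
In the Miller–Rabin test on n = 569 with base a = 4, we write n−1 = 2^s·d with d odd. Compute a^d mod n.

569 − 1 = 568 = 2^3 · 71, so d = 71.
4^1 ≡ 4 (mod 569)
4^2 ≡ 4^2 = 16 ≡ 16 (mod 569)
4^4 ≡ 16^2 = 256 ≡ 256 (mod 569)
4^8 ≡ 256^2 = 65536 ≡ 101 (mod 569)
4^16 ≡ 101^2 = 10201 ≡ 528 (mod 569)
4^32 ≡ 528^2 = 278784 ≡ 543 (mod 569)
4^64 ≡ 543^2 = 294849 ≡ 107 (mod 569)
71 = 64 + 4 + 2 + 1 in binary powers of 2.
So 4^71 ≡ 107 · 256 · 16 · 4 ≡ 568 (mod 569).
Since 4^d ≡ 568 (mod 569), base 4 does not prove 569 composite.

568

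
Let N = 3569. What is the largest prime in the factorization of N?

83

3569 = 43 · 83
83 is prime.
So 3569 = 43 · 83; the largest prime factor is 83.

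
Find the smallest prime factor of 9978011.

83

9978011 is odd.
Digit sum 35, not divisible by 3.
Ends in 1: not divisible by 5.
7: 9978011 = 7·1425430 + 1
11: 9978011 = 11·907091 + 10
13: 9978011 = 13·767539 + 4
17: 9978011 = 17·586941 + 14
19: 9978011 = 19·525158 + 9
23: 9978011 = 23·433826 + 13
29: 9978011 = 29·344069 + 10
31: 9978011 = 31·321871 + 10
37: 9978011 = 37·269675 + 36
41: 9978011 = 41·243366 + 5
43: 9978011 = 43·232046 + 33
47: 9978011 = 47·212298 + 5
53: 9978011 = 53·188264 + 19
59: 9978011 = 59·169118 + 49
61: 9978011 = 61·163573 + 58
67: 9978011 = 67·148925 + 36
71: 9978011 = 71·140535 + 26
73: 9978011 = 73·136685 + 6
79: 9978011 = 79·126303 + 74
83: 9978011 = 83·120217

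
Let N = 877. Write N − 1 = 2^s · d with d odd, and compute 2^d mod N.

151

877 − 1 = 876 = 2^2 · 219, so d = 219.
2^1 ≡ 2 (mod 877)
2^2 ≡ 2^2 = 4 ≡ 4 (mod 877)
2^4 ≡ 4^2 = 16 ≡ 16 (mod 877)
2^8 ≡ 16^2 = 256 ≡ 256 (mod 877)
2^16 ≡ 256^2 = 65536 ≡ 638 (mod 877)
2^32 ≡ 638^2 = 407044 ≡ 116 (mod 877)
2^64 ≡ 116^2 = 13456 ≡ 301 (mod 877)
2^128 ≡ 301^2 = 90601 ≡ 270 (mod 877)
219 = 128 + 64 + 16 + 8 + 2 + 1 in binary powers of 2.
So 2^219 ≡ 270 · 301 · 638 · 256 · 4 · 2 ≡ 151 (mod 877).
Squaring chain: 151 → 876; reaches −1, so base 2 does not prove 877 composite.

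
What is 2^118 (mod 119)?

30

2^1 ≡ 2 (mod 119)
2^2 ≡ 2^2 = 4 ≡ 4 (mod 119)
2^4 ≡ 4^2 = 16 ≡ 16 (mod 119)
2^8 ≡ 16^2 = 256 ≡ 18 (mod 119)
2^16 ≡ 18^2 = 324 ≡ 86 (mod 119)
2^32 ≡ 86^2 = 7396 ≡ 18 (mod 119)
2^64 ≡ 18^2 = 324 ≡ 86 (mod 119)
118 = 64 + 32 + 16 + 4 + 2 in binary powers of 2.
So 2^118 ≡ 86 · 18 · 86 · 16 · 4 ≡ 30 (mod 119).
Since 30 ≠ 1, base 2 is a Fermat witness: 119 is composite.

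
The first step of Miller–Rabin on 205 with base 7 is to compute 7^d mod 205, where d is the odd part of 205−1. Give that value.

205 − 1 = 204 = 2^2 · 51, so d = 51.
7^1 ≡ 7 (mod 205)
7^2 ≡ 7^2 = 49 ≡ 49 (mod 205)
7^4 ≡ 49^2 = 2401 ≡ 146 (mod 205)
7^8 ≡ 146^2 = 21316 ≡ 201 (mod 205)
7^16 ≡ 201^2 = 40401 ≡ 16 (mod 205)
7^32 ≡ 16^2 = 256 ≡ 51 (mod 205)
51 = 32 + 16 + 2 + 1 in binary powers of 2.
So 7^51 ≡ 51 · 16 · 49 · 7 ≡ 63 (mod 205).
Squaring chain: 63 → 74; never reaches −1, so base 7 is a Miller–Rabin witness that 205 is composite.

63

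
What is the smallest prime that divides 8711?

31

8711 is odd.
Digit sum 17, not divisible by 3.
Ends in 1: not divisible by 5.
7: 8711 = 7·1244 + 3
11: 8711 = 11·791 + 10
13: 8711 = 13·670 + 1
17: 8711 = 17·512 + 7
19: 8711 = 19·458 + 9
23: 8711 = 23·378 + 17
29: 8711 = 29·300 + 11
31: 8711 = 31·281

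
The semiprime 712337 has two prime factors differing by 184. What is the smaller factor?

757

Since p = q + 184, we have 712337 = q(q + 184), so q² + 184q − 712337 = 0.
Discriminant: 184² + 4·712337 = 33856 + 2849348 = 2883204; √2883204 = 1698.
q = (−184 + 1698)/2 = 757, and p = q + 184 = 941.
Check: 757 · 941 = 712337.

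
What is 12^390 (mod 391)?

12^1 ≡ 12 (mod 391)
12^2 ≡ 12^2 = 144 ≡ 144 (mod 391)
12^4 ≡ 144^2 = 20736 ≡ 13 (mod 391)
12^8 ≡ 13^2 = 169 ≡ 169 (mod 391)
12^16 ≡ 169^2 = 28561 ≡ 18 (mod 391)
12^32 ≡ 18^2 = 324 ≡ 324 (mod 391)
12^64 ≡ 324^2 = 104976 ≡ 188 (mod 391)
12^128 ≡ 188^2 = 35344 ≡ 154 (mod 391)
12^256 ≡ 154^2 = 23716 ≡ 256 (mod 391)
390 = 256 + 128 + 4 + 2 in binary powers of 2.
So 12^390 ≡ 256 · 154 · 13 · 144 ≡ 87 (mod 391).
Since 87 ≠ 1, base 12 is a Fermat witness: 391 is composite.

87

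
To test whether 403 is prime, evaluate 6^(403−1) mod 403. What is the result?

6^1 ≡ 6 (mod 403)
6^2 ≡ 6^2 = 36 ≡ 36 (mod 403)
6^4 ≡ 36^2 = 1296 ≡ 87 (mod 403)
6^8 ≡ 87^2 = 7569 ≡ 315 (mod 403)
6^16 ≡ 315^2 = 99225 ≡ 87 (mod 403)
6^32 ≡ 87^2 = 7569 ≡ 315 (mod 403)
6^64 ≡ 315^2 = 99225 ≡ 87 (mod 403)
6^128 ≡ 87^2 = 7569 ≡ 315 (mod 403)
6^256 ≡ 315^2 = 99225 ≡ 87 (mod 403)
402 = 256 + 128 + 16 + 2 in binary powers of 2.
So 6^402 ≡ 87 · 315 · 87 · 36 ≡ 311 (mod 403).
Since 311 ≠ 1, base 6 is a Fermat witness: 403 is composite.

311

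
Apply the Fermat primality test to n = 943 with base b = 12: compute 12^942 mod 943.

430

12^1 ≡ 12 (mod 943)
12^2 ≡ 12^2 = 144 ≡ 144 (mod 943)
12^4 ≡ 144^2 = 20736 ≡ 933 (mod 943)
12^8 ≡ 933^2 = 870489 ≡ 100 (mod 943)
12^16 ≡ 100^2 = 10000 ≡ 570 (mod 943)
12^32 ≡ 570^2 = 324900 ≡ 508 (mod 943)
12^64 ≡ 508^2 = 258064 ≡ 625 (mod 943)
12^128 ≡ 625^2 = 390625 ≡ 223 (mod 943)
12^256 ≡ 223^2 = 49729 ≡ 693 (mod 943)
12^512 ≡ 693^2 = 480249 ≡ 262 (mod 943)
942 = 512 + 256 + 128 + 32 + 8 + 4 + 2 in binary powers of 2.
So 12^942 ≡ 262 · 693 · 223 · 508 · 100 · 933 · 144 ≡ 430 (mod 943).
Since 430 ≠ 1, base 12 is a Fermat witness: 943 is composite.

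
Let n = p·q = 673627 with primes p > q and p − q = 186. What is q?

733

Since p = q + 186, we have 673627 = q(q + 186), so q² + 186q − 673627 = 0.
Discriminant: 186² + 4·673627 = 34596 + 2694508 = 2729104; √2729104 = 1652.
q = (−186 + 1652)/2 = 733, and p = q + 186 = 919.
Check: 733 · 919 = 673627.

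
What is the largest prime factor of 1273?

67

1273 = 19 · 67
67 is prime.
So 1273 = 19 · 67; the largest prime factor is 67.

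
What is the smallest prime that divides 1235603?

1235603 is odd.
Digit sum 20, not divisible by 3.
Ends in 3: not divisible by 5.
7: 1235603 = 7·176514 + 5
11: 1235603 = 11·112327 + 6
13: 1235603 = 13·95046 + 5
17: 1235603 = 17·72682 + 9
19: 1235603 = 19·65031 + 14
23: 1235603 = 23·53721 + 20
29: 1235603 = 29·42607

29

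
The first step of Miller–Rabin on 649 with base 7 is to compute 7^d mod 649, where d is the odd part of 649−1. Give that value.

315

649 − 1 = 648 = 2^3 · 81, so d = 81.
7^1 ≡ 7 (mod 649)
7^2 ≡ 7^2 = 49 ≡ 49 (mod 649)
7^4 ≡ 49^2 = 2401 ≡ 454 (mod 649)
7^8 ≡ 454^2 = 206116 ≡ 383 (mod 649)
7^16 ≡ 383^2 = 146689 ≡ 15 (mod 649)
7^32 ≡ 15^2 = 225 ≡ 225 (mod 649)
7^64 ≡ 225^2 = 50625 ≡ 3 (mod 649)
81 = 64 + 16 + 1 in binary powers of 2.
So 7^81 ≡ 3 · 15 · 7 ≡ 315 (mod 649).
Squaring chain: 315 → 577 → 641; never reaches −1, so base 7 is a Miller–Rabin witness that 649 is composite.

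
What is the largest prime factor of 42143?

42143 = 17 · 2479
2479 = 37 · 67
67 is prime.
So 42143 = 17 · 37 · 67; the largest prime factor is 67.

67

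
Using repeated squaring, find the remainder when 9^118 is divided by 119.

9^1 ≡ 9 (mod 119)
9^2 ≡ 9^2 = 81 ≡ 81 (mod 119)
9^4 ≡ 81^2 = 6561 ≡ 16 (mod 119)
9^8 ≡ 16^2 = 256 ≡ 18 (mod 119)
9^16 ≡ 18^2 = 324 ≡ 86 (mod 119)
9^32 ≡ 86^2 = 7396 ≡ 18 (mod 119)
9^64 ≡ 18^2 = 324 ≡ 86 (mod 119)
118 = 64 + 32 + 16 + 4 + 2 in binary powers of 2.
So 9^118 ≡ 86 · 18 · 86 · 16 · 81 ≡ 72 (mod 119).
Since 72 ≠ 1, base 9 is a Fermat witness: 119 is composite.

72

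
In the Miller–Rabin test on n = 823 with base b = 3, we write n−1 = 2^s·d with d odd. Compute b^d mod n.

822

823 − 1 = 822 = 2^1 · 411, so d = 411.
3^1 ≡ 3 (mod 823)
3^2 ≡ 3^2 = 9 ≡ 9 (mod 823)
3^4 ≡ 9^2 = 81 ≡ 81 (mod 823)
3^8 ≡ 81^2 = 6561 ≡ 800 (mod 823)
3^16 ≡ 800^2 = 640000 ≡ 529 (mod 823)
3^32 ≡ 529^2 = 279841 ≡ 21 (mod 823)
3^64 ≡ 21^2 = 441 ≡ 441 (mod 823)
3^128 ≡ 441^2 = 194481 ≡ 253 (mod 823)
3^256 ≡ 253^2 = 64009 ≡ 638 (mod 823)
411 = 256 + 128 + 16 + 8 + 2 + 1 in binary powers of 2.
So 3^411 ≡ 638 · 253 · 529 · 800 · 9 · 3 ≡ 822 (mod 823).
Since 3^d ≡ 822 (mod 823), base 3 does not prove 823 composite.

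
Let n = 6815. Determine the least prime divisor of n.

5

6815 is odd.
Digit sum 20, not divisible by 3.
Ends in 5: divisible by 5.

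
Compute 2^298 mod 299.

140

2^1 ≡ 2 (mod 299)
2^2 ≡ 2^2 = 4 ≡ 4 (mod 299)
2^4 ≡ 4^2 = 16 ≡ 16 (mod 299)
2^8 ≡ 16^2 = 256 ≡ 256 (mod 299)
2^16 ≡ 256^2 = 65536 ≡ 55 (mod 299)
2^32 ≡ 55^2 = 3025 ≡ 35 (mod 299)
2^64 ≡ 35^2 = 1225 ≡ 29 (mod 299)
2^128 ≡ 29^2 = 841 ≡ 243 (mod 299)
2^256 ≡ 243^2 = 59049 ≡ 146 (mod 299)
298 = 256 + 32 + 8 + 2 in binary powers of 2.
So 2^298 ≡ 146 · 35 · 256 · 4 ≡ 140 (mod 299).
Since 140 ≠ 1, base 2 is a Fermat witness: 299 is composite.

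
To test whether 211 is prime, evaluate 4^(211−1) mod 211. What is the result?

1

4^1 ≡ 4 (mod 211)
4^2 ≡ 4^2 = 16 ≡ 16 (mod 211)
4^4 ≡ 16^2 = 256 ≡ 45 (mod 211)
4^8 ≡ 45^2 = 2025 ≡ 126 (mod 211)
4^16 ≡ 126^2 = 15876 ≡ 51 (mod 211)
4^32 ≡ 51^2 = 2601 ≡ 69 (mod 211)
4^64 ≡ 69^2 = 4761 ≡ 119 (mod 211)
4^128 ≡ 119^2 = 14161 ≡ 24 (mod 211)
210 = 128 + 64 + 16 + 2 in binary powers of 2.
So 4^210 ≡ 24 · 119 · 51 · 16 ≡ 1 (mod 211).
Since the result is 1, base 4 gives no evidence that 211 is composite.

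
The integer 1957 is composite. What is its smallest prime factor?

1957 is odd.
Digit sum 22, not divisible by 3.
Ends in 7: not divisible by 5.
7: 1957 = 7·279 + 4
11: 1957 = 11·177 + 10
13: 1957 = 13·150 + 7
17: 1957 = 17·115 + 2
19: 1957 = 19·103

19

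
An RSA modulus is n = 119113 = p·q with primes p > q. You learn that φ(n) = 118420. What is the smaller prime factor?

φ(n) = (p−1)(q−1) = n − (p+q) + 1, so p + q = 119113 − 118420 + 1 = 694.
p and q are the roots of t² − 694t + 119113 = 0.
Discriminant: 694² − 4·119113 = 481636 − 476452 = 5184; √5184 = 72.
q = (694 − 72)/2 = 311, p = (694 + 72)/2 = 383.
Check: 311 · 383 = 119113.

311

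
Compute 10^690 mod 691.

1

10^1 ≡ 10 (mod 691)
10^2 ≡ 10^2 = 100 ≡ 100 (mod 691)
10^4 ≡ 100^2 = 10000 ≡ 326 (mod 691)
10^8 ≡ 326^2 = 106276 ≡ 553 (mod 691)
10^16 ≡ 553^2 = 305809 ≡ 387 (mod 691)
10^32 ≡ 387^2 = 149769 ≡ 513 (mod 691)
10^64 ≡ 513^2 = 263169 ≡ 589 (mod 691)
10^128 ≡ 589^2 = 346921 ≡ 39 (mod 691)
10^256 ≡ 39^2 = 1521 ≡ 139 (mod 691)
10^512 ≡ 139^2 = 19321 ≡ 664 (mod 691)
690 = 512 + 128 + 32 + 16 + 2 in binary powers of 2.
So 10^690 ≡ 664 · 39 · 513 · 387 · 100 ≡ 1 (mod 691).
Since the result is 1, base 10 gives no evidence that 691 is composite.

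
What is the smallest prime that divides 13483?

13483 is odd.
Digit sum 19, not divisible by 3.
Ends in 3: not divisible by 5.
7: 13483 = 7·1926 + 1
11: 13483 = 11·1225 + 8
13: 13483 = 13·1037 + 2
17: 13483 = 17·793 + 2
19: 13483 = 19·709 + 12
23: 13483 = 23·586 + 5
29: 13483 = 29·464 + 27
31: 13483 = 31·434 + 29
37: 13483 = 37·364 + 15
41: 13483 = 41·328 + 35
43: 13483 = 43·313 + 24
47: 13483 = 47·286 + 41
53: 13483 = 53·254 + 21
59: 13483 = 59·228 + 31
61: 13483 = 61·221 + 2
67: 13483 = 67·201 + 16
71: 13483 = 71·189 + 64
73: 13483 = 73·184 + 51
79: 13483 = 79·170 + 53
83: 13483 = 83·162 + 37
89: 13483 = 89·151 + 44
97: 13483 = 97·139

97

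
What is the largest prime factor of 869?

869 = 11 · 79
79 is prime.
So 869 = 11 · 79; the largest prime factor is 79.

79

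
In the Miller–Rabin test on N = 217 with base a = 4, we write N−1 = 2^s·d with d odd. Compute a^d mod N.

78

217 − 1 = 216 = 2^3 · 27, so d = 27.
4^1 ≡ 4 (mod 217)
4^2 ≡ 4^2 = 16 ≡ 16 (mod 217)
4^4 ≡ 16^2 = 256 ≡ 39 (mod 217)
4^8 ≡ 39^2 = 1521 ≡ 2 (mod 217)
4^16 ≡ 2^2 = 4 ≡ 4 (mod 217)
27 = 16 + 8 + 2 + 1 in binary powers of 2.
So 4^27 ≡ 4 · 2 · 16 · 4 ≡ 78 (mod 217).
Squaring chain: 78 → 8 → 64; never reaches −1, so base 4 is a Miller–Rabin witness that 217 is composite.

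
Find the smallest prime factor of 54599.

54599 is odd.
Digit sum 32, not divisible by 3.
Ends in 9: not divisible by 5.
7: 54599 = 7·7799 + 6
11: 54599 = 11·4963 + 6
13: 54599 = 13·4199 + 12
17: 54599 = 17·3211 + 12
19: 54599 = 19·2873 + 12
23: 54599 = 23·2373 + 20
29: 54599 = 29·1882 + 21
31: 54599 = 31·1761 + 8
37: 54599 = 37·1475 + 24
41: 54599 = 41·1331 + 28
43: 54599 = 43·1269 + 32
47: 54599 = 47·1161 + 32
53: 54599 = 53·1030 + 9
59: 54599 = 59·925 + 24
61: 54599 = 61·895 + 4
67: 54599 = 67·814 + 61
71: 54599 = 71·769

71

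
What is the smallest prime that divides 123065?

123065 is odd.
Digit sum 17, not divisible by 3.
Ends in 5: divisible by 5.

5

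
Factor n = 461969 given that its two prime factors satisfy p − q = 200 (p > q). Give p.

Since p = q + 200, we have 461969 = q(q + 200), so q² + 200q − 461969 = 0.
Discriminant: 200² + 4·461969 = 40000 + 1847876 = 1887876; √1887876 = 1374.
q = (−200 + 1374)/2 = 587, and p = q + 200 = 787.
Check: 587 · 787 = 461969.

787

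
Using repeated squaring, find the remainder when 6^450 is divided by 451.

6^1 ≡ 6 (mod 451)
6^2 ≡ 6^2 = 36 ≡ 36 (mod 451)
6^4 ≡ 36^2 = 1296 ≡ 394 (mod 451)
6^8 ≡ 394^2 = 155236 ≡ 92 (mod 451)
6^16 ≡ 92^2 = 8464 ≡ 346 (mod 451)
6^32 ≡ 346^2 = 119716 ≡ 201 (mod 451)
6^64 ≡ 201^2 = 40401 ≡ 262 (mod 451)
6^128 ≡ 262^2 = 68644 ≡ 92 (mod 451)
6^256 ≡ 92^2 = 8464 ≡ 346 (mod 451)
450 = 256 + 128 + 64 + 2 in binary powers of 2.
So 6^450 ≡ 346 · 92 · 262 · 36 ≡ 155 (mod 451).
Since 155 ≠ 1, base 6 is a Fermat witness: 451 is composite.

155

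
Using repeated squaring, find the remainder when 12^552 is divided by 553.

12^1 ≡ 12 (mod 553)
12^2 ≡ 12^2 = 144 ≡ 144 (mod 553)
12^4 ≡ 144^2 = 20736 ≡ 275 (mod 553)
12^8 ≡ 275^2 = 75625 ≡ 417 (mod 553)
12^16 ≡ 417^2 = 173889 ≡ 247 (mod 553)
12^32 ≡ 247^2 = 61009 ≡ 179 (mod 553)
12^64 ≡ 179^2 = 32041 ≡ 520 (mod 553)
12^128 ≡ 520^2 = 270400 ≡ 536 (mod 553)
12^256 ≡ 536^2 = 287296 ≡ 289 (mod 553)
12^512 ≡ 289^2 = 83521 ≡ 18 (mod 553)
552 = 512 + 32 + 8 in binary powers of 2.
So 12^552 ≡ 18 · 179 · 417 ≡ 337 (mod 553).
Since 337 ≠ 1, base 12 is a Fermat witness: 553 is composite.

337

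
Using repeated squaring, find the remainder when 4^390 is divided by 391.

288

4^1 ≡ 4 (mod 391)
4^2 ≡ 4^2 = 16 ≡ 16 (mod 391)
4^4 ≡ 16^2 = 256 ≡ 256 (mod 391)
4^8 ≡ 256^2 = 65536 ≡ 239 (mod 391)
4^16 ≡ 239^2 = 57121 ≡ 35 (mod 391)
4^32 ≡ 35^2 = 1225 ≡ 52 (mod 391)
4^64 ≡ 52^2 = 2704 ≡ 358 (mod 391)
4^128 ≡ 358^2 = 128164 ≡ 307 (mod 391)
4^256 ≡ 307^2 = 94249 ≡ 18 (mod 391)
390 = 256 + 128 + 4 + 2 in binary powers of 2.
So 4^390 ≡ 18 · 307 · 256 · 16 ≡ 288 (mod 391).
Since 288 ≠ 1, base 4 is a Fermat witness: 391 is composite.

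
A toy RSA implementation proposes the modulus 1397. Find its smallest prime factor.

11

1397 is odd.
Digit sum 20, not divisible by 3.
Ends in 7: not divisible by 5.
7: 1397 = 7·199 + 4
11: 1397 = 11·127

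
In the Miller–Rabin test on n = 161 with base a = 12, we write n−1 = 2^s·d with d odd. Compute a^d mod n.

161 − 1 = 160 = 2^5 · 5, so d = 5.
12^1 ≡ 12 (mod 161)
12^2 ≡ 12^2 = 144 ≡ 144 (mod 161)
12^4 ≡ 144^2 = 20736 ≡ 128 (mod 161)
5 = 4 + 1 in binary powers of 2.
So 12^5 ≡ 128 · 12 ≡ 87 (mod 161).
Squaring chain: 87 → 2 → 4 → 16 → 95; never reaches −1, so base 12 is a Miller–Rabin witness that 161 is composite.

87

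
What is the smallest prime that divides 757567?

29

757567 is odd.
Digit sum 37, not divisible by 3.
Ends in 7: not divisible by 5.
7: 757567 = 7·108223 + 6
11: 757567 = 11·68869 + 8
13: 757567 = 13·58274 + 5
17: 757567 = 17·44562 + 13
19: 757567 = 19·39871 + 18
23: 757567 = 23·32937 + 16
29: 757567 = 29·26123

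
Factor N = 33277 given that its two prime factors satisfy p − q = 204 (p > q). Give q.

107

Since p = q + 204, we have 33277 = q(q + 204), so q² + 204q − 33277 = 0.
Discriminant: 204² + 4·33277 = 41616 + 133108 = 174724; √174724 = 418.
q = (−204 + 418)/2 = 107, and p = q + 204 = 311.
Check: 107 · 311 = 33277.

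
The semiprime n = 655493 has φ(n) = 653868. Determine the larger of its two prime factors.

φ(n) = (p−1)(q−1) = n − (p+q) + 1, so p + q = 655493 − 653868 + 1 = 1626.
p and q are the roots of t² − 1626t + 655493 = 0.
Discriminant: 1626² − 4·655493 = 2643876 − 2621972 = 21904; √21904 = 148.
q = (1626 − 148)/2 = 739, p = (1626 + 148)/2 = 887.
Check: 739 · 887 = 655493.

887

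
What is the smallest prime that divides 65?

65 is odd.
Digit sum 11, not divisible by 3.
Ends in 5: divisible by 5.

5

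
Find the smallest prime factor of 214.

214 is even: 2 divides it.

2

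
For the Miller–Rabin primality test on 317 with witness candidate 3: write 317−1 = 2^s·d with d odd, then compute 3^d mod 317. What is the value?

317 − 1 = 316 = 2^2 · 79, so d = 79.
3^1 ≡ 3 (mod 317)
3^2 ≡ 3^2 = 9 ≡ 9 (mod 317)
3^4 ≡ 9^2 = 81 ≡ 81 (mod 317)
3^8 ≡ 81^2 = 6561 ≡ 221 (mod 317)
3^16 ≡ 221^2 = 48841 ≡ 23 (mod 317)
3^32 ≡ 23^2 = 529 ≡ 212 (mod 317)
3^64 ≡ 212^2 = 44944 ≡ 247 (mod 317)
79 = 64 + 8 + 4 + 2 + 1 in binary powers of 2.
So 3^79 ≡ 247 · 221 · 81 · 9 · 3 ≡ 203 (mod 317).
Squaring chain: 203 → 316; reaches −1, so base 3 does not prove 317 composite.

203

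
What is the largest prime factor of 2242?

2242 = 2 · 1121
1121 = 19 · 59
59 is prime.
So 2242 = 2 · 19 · 59; the largest prime factor is 59.

59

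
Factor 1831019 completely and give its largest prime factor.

1831019 = 17 · 107707
107707 = 37 · 2911
2911 = 41 · 71
71 is prime.
So 1831019 = 17 · 37 · 41 · 71; the largest prime factor is 71.

71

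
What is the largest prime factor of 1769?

61

1769 = 29 · 61
61 is prime.
So 1769 = 29 · 61; the largest prime factor is 61.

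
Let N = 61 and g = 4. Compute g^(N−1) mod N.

4^1 ≡ 4 (mod 61)
4^2 ≡ 4^2 = 16 ≡ 16 (mod 61)
4^4 ≡ 16^2 = 256 ≡ 12 (mod 61)
4^8 ≡ 12^2 = 144 ≡ 22 (mod 61)
4^16 ≡ 22^2 = 484 ≡ 57 (mod 61)
4^32 ≡ 57^2 = 3249 ≡ 16 (mod 61)
60 = 32 + 16 + 8 + 4 in binary powers of 2.
So 4^60 ≡ 16 · 57 · 22 · 12 ≡ 1 (mod 61).
Since the result is 1, base 4 gives no evidence that 61 is composite.

1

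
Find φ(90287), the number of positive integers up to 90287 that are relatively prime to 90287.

82432

Factor: 90287 = 17 · 47 · 113.
φ(90287) = (17−1) · (47−1) · (113−1) = 16 · 46 · 112 = 82432.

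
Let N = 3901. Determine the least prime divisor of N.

3901 is odd.
Digit sum 13, not divisible by 3.
Ends in 1: not divisible by 5.
7: 3901 = 7·557 + 2
11: 3901 = 11·354 + 7
13: 3901 = 13·300 + 1
17: 3901 = 17·229 + 8
19: 3901 = 19·205 + 6
23: 3901 = 23·169 + 14
29: 3901 = 29·134 + 15
31: 3901 = 31·125 + 26
37: 3901 = 37·105 + 16
41: 3901 = 41·95 + 6
43: 3901 = 43·90 + 31
47: 3901 = 47·83

47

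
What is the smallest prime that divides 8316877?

97

8316877 is odd.
Digit sum 40, not divisible by 3.
Ends in 7: not divisible by 5.
7: 8316877 = 7·1188125 + 2
11: 8316877 = 11·756079 + 8
13: 8316877 = 13·639759 + 10
17: 8316877 = 17·489228 + 1
19: 8316877 = 19·437730 + 7
23: 8316877 = 23·361603 + 8
29: 8316877 = 29·286788 + 25
31: 8316877 = 31·268286 + 11
37: 8316877 = 37·224780 + 17
41: 8316877 = 41·202850 + 27
43: 8316877 = 43·193415 + 32
47: 8316877 = 47·176954 + 39
53: 8316877 = 53·156922 + 11
59: 8316877 = 59·140964 + 1
61: 8316877 = 61·136342 + 15
67: 8316877 = 67·124132 + 33
71: 8316877 = 71·117139 + 8
73: 8316877 = 73·113929 + 60
79: 8316877 = 79·105276 + 73
83: 8316877 = 83·100203 + 28
89: 8316877 = 89·93448 + 5
97: 8316877 = 97·85741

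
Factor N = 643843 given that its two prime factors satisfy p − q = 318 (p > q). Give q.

659

Since p = q + 318, we have 643843 = q(q + 318), so q² + 318q − 643843 = 0.
Discriminant: 318² + 4·643843 = 101124 + 2575372 = 2676496; √2676496 = 1636.
q = (−318 + 1636)/2 = 659, and p = q + 318 = 977.
Check: 659 · 977 = 643843.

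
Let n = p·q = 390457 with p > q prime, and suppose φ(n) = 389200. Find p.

701

φ(n) = (p−1)(q−1) = n − (p+q) + 1, so p + q = 390457 − 389200 + 1 = 1258.
p and q are the roots of t² − 1258t + 390457 = 0.
Discriminant: 1258² − 4·390457 = 1582564 − 1561828 = 20736; √20736 = 144.
q = (1258 − 144)/2 = 557, p = (1258 + 144)/2 = 701.
Check: 557 · 701 = 390457.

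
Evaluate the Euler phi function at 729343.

705024

Factor: 729343 = 73 · 97 · 103.
φ(729343) = (73−1) · (97−1) · (103−1) = 72 · 96 · 102 = 705024.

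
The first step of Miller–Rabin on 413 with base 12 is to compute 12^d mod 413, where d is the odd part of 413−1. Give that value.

264

413 − 1 = 412 = 2^2 · 103, so d = 103.
12^1 ≡ 12 (mod 413)
12^2 ≡ 12^2 = 144 ≡ 144 (mod 413)
12^4 ≡ 144^2 = 20736 ≡ 86 (mod 413)
12^8 ≡ 86^2 = 7396 ≡ 375 (mod 413)
12^16 ≡ 375^2 = 140625 ≡ 205 (mod 413)
12^32 ≡ 205^2 = 42025 ≡ 312 (mod 413)
12^64 ≡ 312^2 = 97344 ≡ 289 (mod 413)
103 = 64 + 32 + 4 + 2 + 1 in binary powers of 2.
So 12^103 ≡ 289 · 312 · 86 · 144 · 12 ≡ 264 (mod 413).
Squaring chain: 264 → 312; never reaches −1, so base 12 is a Miller–Rabin witness that 413 is composite.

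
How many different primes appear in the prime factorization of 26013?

4

26013 = 3 · 8671
8671 = 13 · 667
667 = 23 · 29
26013 = 3 · 13 · 23 · 29, which has 4 distinct prime factors.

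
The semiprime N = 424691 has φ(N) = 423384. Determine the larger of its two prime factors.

709

φ(n) = (p−1)(q−1) = n − (p+q) + 1, so p + q = 424691 − 423384 + 1 = 1308.
p and q are the roots of t² − 1308t + 424691 = 0.
Discriminant: 1308² − 4·424691 = 1710864 − 1698764 = 12100; √12100 = 110.
q = (1308 − 110)/2 = 599, p = (1308 + 110)/2 = 709.
Check: 599 · 709 = 424691.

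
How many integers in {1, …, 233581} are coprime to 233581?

221328

Factor: 233581 = 37 · 59 · 107.
φ(233581) = (37−1) · (59−1) · (107−1) = 36 · 58 · 106 = 221328.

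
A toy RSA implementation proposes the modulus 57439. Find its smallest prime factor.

57439 is odd.
Digit sum 28, not divisible by 3.
Ends in 9: not divisible by 5.
7: 57439 = 7·8205 + 4
11: 57439 = 11·5221 + 8
13: 57439 = 13·4418 + 5
17: 57439 = 17·3378 + 13
19: 57439 = 19·3023 + 2
23: 57439 = 23·2497 + 8
29: 57439 = 29·1980 + 19
31: 57439 = 31·1852 + 27
37: 57439 = 37·1552 + 15
41: 57439 = 41·1400 + 39
43: 57439 = 43·1335 + 34
47: 57439 = 47·1222 + 5
53: 57439 = 53·1083 + 40
59: 57439 = 59·973 + 32
61: 57439 = 61·941 + 38
67: 57439 = 67·857 + 20
71: 57439 = 71·809

71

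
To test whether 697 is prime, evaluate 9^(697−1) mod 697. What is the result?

1

9^1 ≡ 9 (mod 697)
9^2 ≡ 9^2 = 81 ≡ 81 (mod 697)
9^4 ≡ 81^2 = 6561 ≡ 288 (mod 697)
9^8 ≡ 288^2 = 82944 ≡ 1 (mod 697)
9^16 ≡ 1^2 = 1 ≡ 1 (mod 697)
9^32 ≡ 1^2 = 1 ≡ 1 (mod 697)
9^64 ≡ 1^2 = 1 ≡ 1 (mod 697)
9^128 ≡ 1^2 = 1 ≡ 1 (mod 697)
9^256 ≡ 1^2 = 1 ≡ 1 (mod 697)
9^512 ≡ 1^2 = 1 ≡ 1 (mod 697)
696 = 512 + 128 + 32 + 16 + 8 in binary powers of 2.
So 9^696 ≡ 1 · 1 · 1 · 1 · 1 ≡ 1 (mod 697).
Since the result is 1, base 9 gives no evidence that 697 is composite.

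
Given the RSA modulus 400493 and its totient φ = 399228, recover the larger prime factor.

647

φ(n) = (p−1)(q−1) = n − (p+q) + 1, so p + q = 400493 − 399228 + 1 = 1266.
p and q are the roots of t² − 1266t + 400493 = 0.
Discriminant: 1266² − 4·400493 = 1602756 − 1601972 = 784; √784 = 28.
q = (1266 − 28)/2 = 619, p = (1266 + 28)/2 = 647.
Check: 619 · 647 = 400493.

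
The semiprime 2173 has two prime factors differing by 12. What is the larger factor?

53

Since p = q + 12, we have 2173 = q(q + 12), so q² + 12q − 2173 = 0.
Discriminant: 12² + 4·2173 = 144 + 8692 = 8836; √8836 = 94.
q = (−12 + 94)/2 = 41, and p = q + 12 = 53.
Check: 41 · 53 = 2173.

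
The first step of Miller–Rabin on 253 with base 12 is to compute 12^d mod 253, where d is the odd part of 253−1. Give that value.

253 − 1 = 252 = 2^2 · 63, so d = 63.
12^1 ≡ 12 (mod 253)
12^2 ≡ 12^2 = 144 ≡ 144 (mod 253)
12^4 ≡ 144^2 = 20736 ≡ 243 (mod 253)
12^8 ≡ 243^2 = 59049 ≡ 100 (mod 253)
12^16 ≡ 100^2 = 10000 ≡ 133 (mod 253)
12^32 ≡ 133^2 = 17689 ≡ 232 (mod 253)
63 = 32 + 16 + 8 + 4 + 2 + 1 in binary powers of 2.
So 12^63 ≡ 232 · 133 · 100 · 243 · 144 · 12 ≡ 100 (mod 253).
Squaring chain: 100 → 133; never reaches −1, so base 12 is a Miller–Rabin witness that 253 is composite.

100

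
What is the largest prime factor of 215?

43

215 = 5 · 43
43 is prime.
So 215 = 5 · 43; the largest prime factor is 43.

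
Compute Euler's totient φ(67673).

62640

Factor: 67673 = 31 · 37 · 59.
φ(67673) = (31−1) · (37−1) · (59−1) = 30 · 36 · 58 = 62640.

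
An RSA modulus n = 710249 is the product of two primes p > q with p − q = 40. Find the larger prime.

863

Since p = q + 40, we have 710249 = q(q + 40), so q² + 40q − 710249 = 0.
Discriminant: 40² + 4·710249 = 1600 + 2840996 = 2842596; √2842596 = 1686.
q = (−40 + 1686)/2 = 823, and p = q + 40 = 863.
Check: 823 · 863 = 710249.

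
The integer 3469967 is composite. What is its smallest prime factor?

59

3469967 is odd.
Digit sum 44, not divisible by 3.
Ends in 7: not divisible by 5.
7: 3469967 = 7·495709 + 4
11: 3469967 = 11·315451 + 6
13: 3469967 = 13·266920 + 7
17: 3469967 = 17·204115 + 12
19: 3469967 = 19·182629 + 16
23: 3469967 = 23·150868 + 3
29: 3469967 = 29·119654 + 1
31: 3469967 = 31·111934 + 13
37: 3469967 = 37·93782 + 33
41: 3469967 = 41·84633 + 14
43: 3469967 = 43·80696 + 39
47: 3469967 = 47·73829 + 4
53: 3469967 = 53·65471 + 4
59: 3469967 = 59·58813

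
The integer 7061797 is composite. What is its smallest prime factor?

7061797 is odd.
Digit sum 37, not divisible by 3.
Ends in 7: not divisible by 5.
7: 7061797 = 7·1008828 + 1
11: 7061797 = 11·641981 + 6
13: 7061797 = 13·543215 + 2
17: 7061797 = 17·415399 + 14
19: 7061797 = 19·371673 + 10
23: 7061797 = 23·307034 + 15
29: 7061797 = 29·243510 + 7
31: 7061797 = 31·227799 + 28
37: 7061797 = 37·190859 + 14
41: 7061797 = 41·172238 + 39
43: 7061797 = 43·164227 + 36
47: 7061797 = 47·150251

47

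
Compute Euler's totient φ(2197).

2028

Factor: 2197 = 13^3.
φ(2197) = 13^2·(13−1) = 2028.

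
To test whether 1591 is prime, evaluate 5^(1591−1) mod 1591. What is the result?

5^1 ≡ 5 (mod 1591)
5^2 ≡ 5^2 = 25 ≡ 25 (mod 1591)
5^4 ≡ 25^2 = 625 ≡ 625 (mod 1591)
5^8 ≡ 625^2 = 390625 ≡ 830 (mod 1591)
5^16 ≡ 830^2 = 688900 ≡ 1588 (mod 1591)
5^32 ≡ 1588^2 = 2521744 ≡ 9 (mod 1591)
5^64 ≡ 9^2 = 81 ≡ 81 (mod 1591)
5^128 ≡ 81^2 = 6561 ≡ 197 (mod 1591)
5^256 ≡ 197^2 = 38809 ≡ 625 (mod 1591)
5^512 ≡ 625^2 = 390625 ≡ 830 (mod 1591)
5^1024 ≡ 830^2 = 688900 ≡ 1588 (mod 1591)
1590 = 1024 + 512 + 32 + 16 + 4 + 2 in binary powers of 2.
So 5^1590 ≡ 1588 · 830 · 9 · 1588 · 625 · 25 ≡ 1454 (mod 1591).
Since 1454 ≠ 1, base 5 is a Fermat witness: 1591 is composite.

1454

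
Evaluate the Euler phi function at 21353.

Factor: 21353 = 131 · 163.
φ(21353) = (131−1) · (163−1) = 130 · 162 = 21060.

21060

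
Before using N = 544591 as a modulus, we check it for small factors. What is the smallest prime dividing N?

544591 is odd.
Digit sum 28, not divisible by 3.
Ends in 1: not divisible by 5.
7: 544591 = 7·77798 + 5
11: 544591 = 11·49508 + 3
13: 544591 = 13·41891 + 8
17: 544591 = 17·32034 + 13
19: 544591 = 19·28662 + 13
23: 544591 = 23·23677 + 20
29: 544591 = 29·18779

29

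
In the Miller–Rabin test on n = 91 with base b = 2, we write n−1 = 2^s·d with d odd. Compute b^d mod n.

57

91 − 1 = 90 = 2^1 · 45, so d = 45.
2^1 ≡ 2 (mod 91)
2^2 ≡ 2^2 = 4 ≡ 4 (mod 91)
2^4 ≡ 4^2 = 16 ≡ 16 (mod 91)
2^8 ≡ 16^2 = 256 ≡ 74 (mod 91)
2^16 ≡ 74^2 = 5476 ≡ 16 (mod 91)
2^32 ≡ 16^2 = 256 ≡ 74 (mod 91)
45 = 32 + 8 + 4 + 1 in binary powers of 2.
So 2^45 ≡ 74 · 74 · 16 · 2 ≡ 57 (mod 91).
Squaring chain: 57; never reaches −1, so base 2 is a Miller–Rabin witness that 91 is composite.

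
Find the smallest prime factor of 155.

5

155 is odd.
Digit sum 11, not divisible by 3.
Ends in 5: divisible by 5.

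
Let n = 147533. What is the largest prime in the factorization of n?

147533 = 43 · 3431
3431 = 47 · 73
73 is prime.
So 147533 = 43 · 47 · 73; the largest prime factor is 73.

73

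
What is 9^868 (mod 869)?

190

9^1 ≡ 9 (mod 869)
9^2 ≡ 9^2 = 81 ≡ 81 (mod 869)
9^4 ≡ 81^2 = 6561 ≡ 478 (mod 869)
9^8 ≡ 478^2 = 228484 ≡ 806 (mod 869)
9^16 ≡ 806^2 = 649636 ≡ 493 (mod 869)
9^32 ≡ 493^2 = 243049 ≡ 598 (mod 869)
9^64 ≡ 598^2 = 357604 ≡ 445 (mod 869)
9^128 ≡ 445^2 = 198025 ≡ 762 (mod 869)
9^256 ≡ 762^2 = 580644 ≡ 152 (mod 869)
9^512 ≡ 152^2 = 23104 ≡ 510 (mod 869)
868 = 512 + 256 + 64 + 32 + 4 in binary powers of 2.
So 9^868 ≡ 510 · 152 · 445 · 598 · 478 ≡ 190 (mod 869).
Since 190 ≠ 1, base 9 is a Fermat witness: 869 is composite.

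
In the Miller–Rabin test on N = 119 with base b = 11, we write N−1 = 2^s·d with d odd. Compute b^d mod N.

114

119 − 1 = 118 = 2^1 · 59, so d = 59.
11^1 ≡ 11 (mod 119)
11^2 ≡ 11^2 = 121 ≡ 2 (mod 119)
11^4 ≡ 2^2 = 4 ≡ 4 (mod 119)
11^8 ≡ 4^2 = 16 ≡ 16 (mod 119)
11^16 ≡ 16^2 = 256 ≡ 18 (mod 119)
11^32 ≡ 18^2 = 324 ≡ 86 (mod 119)
59 = 32 + 16 + 8 + 2 + 1 in binary powers of 2.
So 11^59 ≡ 86 · 18 · 16 · 2 · 11 ≡ 114 (mod 119).
Squaring chain: 114; never reaches −1, so base 11 is a Miller–Rabin witness that 119 is composite.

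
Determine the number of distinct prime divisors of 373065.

373065 = 3 · 124355
124355 = 5 · 24871
24871 = 7 · 3553
3553 = 11 · 323
323 = 17 · 19
373065 = 3 · 5 · 7 · 11 · 17 · 19, which has 6 distinct prime factors.

6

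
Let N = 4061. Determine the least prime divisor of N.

31

4061 is odd.
Digit sum 11, not divisible by 3.
Ends in 1: not divisible by 5.
7: 4061 = 7·580 + 1
11: 4061 = 11·369 + 2
13: 4061 = 13·312 + 5
17: 4061 = 17·238 + 15
19: 4061 = 19·213 + 14
23: 4061 = 23·176 + 13
29: 4061 = 29·140 + 1
31: 4061 = 31·131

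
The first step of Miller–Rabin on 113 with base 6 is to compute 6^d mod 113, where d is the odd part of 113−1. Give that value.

113 − 1 = 112 = 2^4 · 7, so d = 7.
6^1 ≡ 6 (mod 113)
6^2 ≡ 6^2 = 36 ≡ 36 (mod 113)
6^4 ≡ 36^2 = 1296 ≡ 53 (mod 113)
7 = 4 + 2 + 1 in binary powers of 2.
So 6^7 ≡ 53 · 36 · 6 ≡ 35 (mod 113).
Squaring chain: 35 → 95 → 98 → 112; reaches −1, so base 6 does not prove 113 composite.

35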